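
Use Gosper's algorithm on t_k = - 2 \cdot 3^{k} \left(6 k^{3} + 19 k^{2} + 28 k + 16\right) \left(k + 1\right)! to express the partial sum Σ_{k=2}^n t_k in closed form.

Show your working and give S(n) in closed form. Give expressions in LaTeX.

r(k) = 3*(6*k**4 + 49*k**3 + 158*k**2 + 237*k + 138)/(6*k**3 + 19*k**2 + 28*k + 16) after simplifying.
So A=3*k + 6 and B=1, with C=k**3 + 19*k**2/6 + 14*k/3 + 8/3.
f must satisfy (3*k + 6)·f(k+1) − (1)·f(k) = k**3 + 19*k**2/6 + 14*k/3 + 8/3.
d = 2 from the (1,0,3) case.
A polynomial solution: f(k) = (2*k**2 - k + 2)/6.
So s_k = (B(k−1)f/C)·t_k = ((2*k**2 - k + 2)/(6*k**3 + 19*k**2 + 28*k + 16))·t_k = -2*3**k*(2*k**2 - k + 2)*factorial(k + 1).
s_(k+1) − s_k = -2*3**k*(6*k**3 + 19*k**2 + 28*k + 16)*factorial(k + 1) = t_k.
Evaluate: s_(n+1) = -6*3**n*(2*n**2 + 3*n + 3)*factorial(n + 2); subtract s_(2) = -864 ⇒ S(n) = -12*3**n*n**4*factorial(n) - 54*3**n*n**3*factorial(n) - 96*3**n*n**2*factorial(n) - 90*3**n*n*factorial(n) - 36*3**n*factorial(n) + 864.

S(n) = - 12 \cdot 3^{n} n^{4} n! - 54 \cdot 3^{n} n^{3} n! - 96 \cdot 3^{n} n^{2} n! - 90 \cdot 3^{n} n n! - 36 \cdot 3^{n} n! + 864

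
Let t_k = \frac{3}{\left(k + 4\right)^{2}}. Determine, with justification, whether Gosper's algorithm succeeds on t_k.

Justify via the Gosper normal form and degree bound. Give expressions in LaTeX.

No — key equation has no polynomial f.

Step 1: r(k) = (k + 4)**2/(k + 5)**2.
So A=k**2 + 8*k + 16 and B=k**2 + 10*k + 25, with C=1.
Key eq: (k**2 + 8*k + 16)·f(k+1) = (k**2 + 8*k + 16)·f(k) + (1).
From deg A=2, deg B=2, deg C=0: d=0.
f = c0 ⇒ A·f(k+1) − B(k−1)·f(k) − C = -1. The system {-1 = 0} is inconsistent; no antidifference.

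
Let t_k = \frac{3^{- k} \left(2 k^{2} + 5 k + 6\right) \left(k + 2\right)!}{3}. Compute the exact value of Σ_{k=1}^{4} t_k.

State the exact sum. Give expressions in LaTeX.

Compute t_(k+1)/t_k: get (k + 3)*(5*k + 2*(k + 1)**2 + 11)/(3*(2*k**2 + 5*k + 6)).
A = k/3 + 1, B = 1, C = k**2 + 5*k/2 + 3.
Solve (k/3 + 1)·f(k+1) − (1)·f(k) = k**2 + 5*k/2 + 3.
From deg A=1, deg B=0, deg C=2: d=1.
Coefficient equations give f(k) = 3*(2*k + 3)/2.
So s_k = (B(k−1)f/C)·t_k = (3*(2*k + 3)/(2*k**2 + 5*k + 6))·t_k = (2*k + 3)*factorial(k + 2)/3**k.
Verify: (2*k**2 + 5*k + 6)*factorial(k + 2)/(3*3**k) matches t_k.
Σ_(k=1)^(4) t_k = s_(5) − s_(1) = 7280/27 − (10) = 7010/27.

Σ = 7010/27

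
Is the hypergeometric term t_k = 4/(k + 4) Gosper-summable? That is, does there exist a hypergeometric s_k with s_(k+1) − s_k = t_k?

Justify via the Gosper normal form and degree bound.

No; the coefficient equations for f are inconsistent.

Compute t_(k+1)/t_k: get (k + 4)/(k + 5).
Gosper form: A/B · C(k+1)/C(k) with A=k + 4, B=k + 5, C=1.
Need (k + 4)·f(k+1) − (k + 4)·f(k) = 1.
Degrees (1,1,0) ⇒ d ≤ 0.
Put f(k) = c0: A·f(k+1) − B(k−1)·f(k) − C = -1; need -1 = 0 — inconsistent ⇒ no f, not summable.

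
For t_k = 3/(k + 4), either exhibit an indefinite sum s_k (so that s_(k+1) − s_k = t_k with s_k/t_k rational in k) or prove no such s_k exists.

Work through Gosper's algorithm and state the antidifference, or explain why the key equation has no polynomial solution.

Compute t_(k+1)/t_k: get (k + 4)/(k + 5).
Gosper form: A/B · C(k+1)/C(k) with A=k + 4, B=k + 5, C=1.
f must satisfy (k + 4)·f(k+1) − (k + 4)·f(k) = 1.
deg f ≤ 0 (via 1,1,0).
f = c0 ⇒ A·f(k+1) − B(k−1)·f(k) − C = -1. The system {-1 = 0} is inconsistent; no antidifference.

not Gosper-summable; s_k does not exist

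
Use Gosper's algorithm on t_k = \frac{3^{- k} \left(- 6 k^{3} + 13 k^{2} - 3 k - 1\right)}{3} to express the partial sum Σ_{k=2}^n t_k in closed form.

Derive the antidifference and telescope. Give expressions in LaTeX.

S(n) = 3^{- n - 1} \left(- 3^{n + 2} + 3 n^{3} + 7 n^{2} + 9 n + 8\right)

Step 1: r(k) = (6*k**3 + 5*k**2 - 5*k - 3)/(3*(6*k**3 - 13*k**2 + 3*k + 1)).
Take A(k)=1/3, B(k)=1, C(k)=k**3 - 13*k**2/6 + k/2 + 1/6.
Need (1/3)·f(k+1) − (1)·f(k) = k**3 - 13*k**2/6 + k/2 + 1/6.
deg f ≤ 3 (via 0,0,3).
A polynomial solution: f(k) = -(3*k**3 - 2*k**2 + 4*k + 3)/2.
So s_k = (B(k−1)f/C)·t_k = (-3*(3*k**3 - 2*k**2 + 4*k + 3)/((2*k - 1)*(3*k**2 - 5*k - 1)))·t_k = (3*k**3 - 2*k**2 + 4*k + 3)/3**k.
Check: Δs_k = (-6*k**3 + 13*k**2 - 3*k - 1)/(3*3**k). ✓
Evaluate: s_(n+1) = 3**(-n - 1)*(3*n**3 + 7*n**2 + 9*n + 8); subtract s_(2) = 3 ⇒ S(n) = 3**(-n - 1)*(-3**(n + 2) + 3*n**3 + 7*n**2 + 9*n + 8).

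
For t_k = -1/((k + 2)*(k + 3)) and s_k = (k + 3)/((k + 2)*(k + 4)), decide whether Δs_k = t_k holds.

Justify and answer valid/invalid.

s_(k+1) = (k + 4)/((k + 3)*(k + 5))
s_(k+1) − s_k = (-k**2 - 7*k - 13)/(k**4 + 14*k**3 + 71*k**2 + 154*k + 120)
(s_(k+1) − s_k) − t_k = (2*k + 7)/(k**4 + 14*k**3 + 71*k**2 + 154*k + 120)

Invalid: residual (2*k + 7)/(k**4 + 14*k**3 + 71*k**2 + 154*k + 120) ≠ 0.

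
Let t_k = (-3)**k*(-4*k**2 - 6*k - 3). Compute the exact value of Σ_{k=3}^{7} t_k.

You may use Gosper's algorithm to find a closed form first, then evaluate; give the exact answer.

Σ = 420147

r(k) = 3*(-4*k**2 - 14*k - 13)/(4*k**2 + 6*k + 3) after simplifying.
So A=-3 and B=1, with C=k**2 + 3*k/2 + 3/4.
Key eq: (-3)·f(k+1) = (1)·f(k) + (k**2 + 3*k/2 + 3/4).
From deg A=0, deg B=0, deg C=2: d=2.
Solve for f: f(k) = -k**2/4 (degree 2 ≤ 2).
Certificate R = B(k−1)f/C = -k**2/(4*k**2 + 6*k + 3) gives s_k = (-3)**k*k**2.
Check: Δs_k = (-3)**k*(-k**2 - 3*(k + 1)**2). ✓
Evaluate s at k=8 and k=3: 419904 and -243; difference 420147.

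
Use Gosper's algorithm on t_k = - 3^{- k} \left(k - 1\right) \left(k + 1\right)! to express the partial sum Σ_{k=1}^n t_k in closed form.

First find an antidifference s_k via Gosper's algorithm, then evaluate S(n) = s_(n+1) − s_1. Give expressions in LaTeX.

S(n) = 2 - 3^{- n} \left(n + 2\right)!

t_(k+1)/t_k = k*(k + 2)/(3*(k - 1)).
Take A(k)=k/3 + 2/3, B(k)=1, C(k)=k - 1.
f must satisfy (k/3 + 2/3)·f(k+1) − (1)·f(k) = k - 1.
From deg A=1, deg B=0, deg C=1: d=0.
A polynomial solution: f(k) = 3.
So s_k = (B(k−1)f/C)·t_k = (3/(k - 1))·t_k = -3**(1 - k)*factorial(k + 1).
Δs = -(k - 1)*factorial(k + 1)/3**k, as required.
Σ_(k=1)^n t_k = s_(n+1) − s_(1) = (-factorial(n + 2)/3**n) − (-2), i.e. 2 - factorial(n + 2)/3**n.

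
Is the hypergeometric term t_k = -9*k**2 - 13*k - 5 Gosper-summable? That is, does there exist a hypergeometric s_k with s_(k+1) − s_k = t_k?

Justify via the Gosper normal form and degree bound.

Yes. s_k = k**2*(-3*k - 2).

t_(k+1)/t_k = (9*k**2 + 31*k + 27)/(9*k**2 + 13*k + 5).
Take A(k)=1, B(k)=1, C(k)=k**2 + 13*k/9 + 5/9.
Key eq: (1)·f(k+1) = (1)·f(k) + (k**2 + 13*k/9 + 5/9).
deg f ≤ 3 (via 0,0,2).
A polynomial solution: f(k) = k**2*(3*k + 2)/9.
So s_k = (B(k−1)f/C)·t_k = (k**2*(3*k + 2)/(9*k**2 + 13*k + 5))·t_k = k**2*(-3*k - 2).
Verify: -9*k**2 - 13*k - 5 matches t_k.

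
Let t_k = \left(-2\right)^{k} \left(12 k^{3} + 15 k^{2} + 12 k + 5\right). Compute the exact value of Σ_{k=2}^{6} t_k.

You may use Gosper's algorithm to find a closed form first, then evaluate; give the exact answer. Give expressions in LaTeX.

Ratio r(k) = 2*(-12*k**3 - 51*k**2 - 78*k - 44)/(12*k**3 + 15*k**2 + 12*k + 5).
Factor: A=-2; B=1; C=k**3 + 5*k**2/4 + k + 5/12.
f must satisfy (-2)·f(k+1) − (1)·f(k) = k**3 + 5*k**2/4 + k + 5/12.
d = 3 from the (0,0,3) case.
Solve for f: f(k) = -(4*k**3 - 3*k**2 + 1)/12 (degree 3 ≤ 3).
R(k) = B(k−1)·f(k)/C(k) = -(4*k**3 - 3*k**2 + 1)/(12*k**3 + 15*k**2 + 12*k + 5); s_k = R·t_k = (-2)**k*(-4*k**3 + 3*k**2 - 1).
Check: Δs_k = (-2)**k*(12*k**3 + 15*k**2 + 12*k + 5). ✓
Σ_(k=2)^(6) t_k = s_(7) − s_(2) = 156928 − (-84) = 157012.

Σ = 157012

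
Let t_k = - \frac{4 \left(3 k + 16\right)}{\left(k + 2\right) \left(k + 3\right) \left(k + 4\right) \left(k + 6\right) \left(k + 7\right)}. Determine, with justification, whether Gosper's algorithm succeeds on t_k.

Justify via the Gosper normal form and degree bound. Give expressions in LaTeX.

Yes. s_k = \frac{k \left(- k^{2} - 11 k - 36\right)}{9 \left(k^{3} + 11 k^{2} + 36 k + 36\right)}.

The ratio is (k + 2)*(k + 6)*(3*k + 19)/((k + 5)*(k + 8)*(3*k + 16)).
Take A(k)=k + 2, B(k)=k + 8, C(k)=k**2 + 31*k/3 + 80/3.
f must satisfy (k + 2)·f(k+1) − (k + 7)·f(k) = k**2 + 31*k/3 + 80/3.
Bound: deg f ≤ 5.
A polynomial solution: f(k) = k*(k + 4)*(k + 5)*(k**2 + 11*k + 36)/108.
Get s_k = R·t_k = k*(-k**2 - 11*k - 36)/(9*(k**3 + 11*k**2 + 36*k + 36)) with R(k) = B(k−1)f(k)/C(k) = k*(k + 4)*(k + 7)*(k**2 + 11*k + 36)/(36*(3*k + 16)).
Δs = 4*(-3*k - 16)/(k**5 + 22*k**4 + 185*k**3 + 740*k**2 + 1404*k + 1008), as required.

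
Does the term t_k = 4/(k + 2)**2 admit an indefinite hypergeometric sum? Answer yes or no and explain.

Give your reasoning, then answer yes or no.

r(k) = (k + 2)**2/(k + 3)**2 after simplifying.
Factor: A=k**2 + 4*k + 4; B=k**2 + 6*k + 9; C=1.
Set up (k**2 + 4*k + 4)·f(k+1) − (k**2 + 4*k + 4)·f(k) − (1) = 0.
d = 0 from the (2,2,0) case.
Put f(k) = c0: A·f(k+1) − B(k−1)·f(k) − C = -1; need -1 = 0 — inconsistent ⇒ no f, not summable.

No — the linear system for f has no solution.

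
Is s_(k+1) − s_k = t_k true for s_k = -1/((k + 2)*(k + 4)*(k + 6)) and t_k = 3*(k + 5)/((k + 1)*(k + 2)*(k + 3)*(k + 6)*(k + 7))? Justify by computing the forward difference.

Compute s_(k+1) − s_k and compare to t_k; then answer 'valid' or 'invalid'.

s_(k+1) = -1/((k + 3)*(k + 5)*(k + 7))
s_(k+1) − s_k = 3*(k**2 + 9*k + 19)/(k**6 + 27*k**5 + 295*k**4 + 1665*k**3 + 5104*k**2 + 8028*k + 5040)
(s_(k+1) − s_k) − t_k = 3*(-4*k**2 - 37*k - 81)/(k**7 + 28*k**6 + 322*k**5 + 1960*k**4 + 6769*k**3 + 13132*k**2 + 13068*k + 5040)

Invalid: residual 3*(-4*k**2 - 37*k - 81)/(k**7 + 28*k**6 + 322*k**5 + 1960*k**4 + 6769*k**3 + 13132*k**2 + 13068*k + 5040) ≠ 0.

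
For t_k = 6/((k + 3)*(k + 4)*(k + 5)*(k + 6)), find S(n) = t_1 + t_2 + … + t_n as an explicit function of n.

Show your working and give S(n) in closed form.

S(n) = n*(n**2 + 15*n + 74)/(60*(n**3 + 15*n**2 + 74*n + 120))

Compute t_(k+1)/t_k: get (k + 3)/(k + 7).
Take A(k)=k + 3, B(k)=k + 7, C(k)=1.
Solve (k + 3)·f(k+1) − (k + 6)·f(k) = 1.
From deg A=1, deg B=1, deg C=0: d=3.
Match coefficients ⇒ f(k) = k*(k**2 + 12*k + 47)/180.
Certificate R = B(k−1)f/C = k*(k + 6)*(k**2 + 12*k + 47)/180 gives s_k = k*(k**2 + 12*k + 47)/(30*(k + 3)*(k + 4)*(k + 5)).
s_(k+1) − s_k = 6/(k**4 + 18*k**3 + 119*k**2 + 342*k + 360) = t_k.
Σ_(k=1)^n t_k = s_(n+1) − s_(1) = ((n**3 + 15*n**2 + 74*n + 60)/(30*(n**3 + 15*n**2 + 74*n + 120))) − (1/60), i.e. n*(n**2 + 15*n + 74)/(60*(n**3 + 15*n**2 + 74*n + 120)).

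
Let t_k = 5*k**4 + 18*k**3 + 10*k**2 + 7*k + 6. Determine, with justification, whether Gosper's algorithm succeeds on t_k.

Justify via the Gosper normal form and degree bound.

Step 1: r(k) = (5*k**4 + 38*k**3 + 94*k**2 + 101*k + 46)/(5*k**4 + 18*k**3 + 10*k**2 + 7*k + 6).
Normal form (A,B,C) = (1, 1, k**4 + 18*k**3/5 + 2*k**2 + 7*k/5 + 6/5).
f must satisfy (1)·f(k+1) − (1)·f(k) = k**4 + 18*k**3/5 + 2*k**2 + 7*k/5 + 6/5.
Bound: deg f ≤ 5.
Solve for f: f(k) = k*(k**4 + 2*k**3 - 4*k**2 + 3*k + 4)/5 (degree 5 ≤ 5).
Certificate R = B(k−1)f/C = k*(k**4 + 2*k**3 - 4*k**2 + 3*k + 4)/(5*k**4 + 18*k**3 + 10*k**2 + 7*k + 6) gives s_k = k*(k**4 + 2*k**3 - 4*k**2 + 3*k + 4).
Check: Δs_k = 5*k**4 + 18*k**3 + 10*k**2 + 7*k + 6. ✓

Yes. s_k = k*(k**4 + 2*k**3 - 4*k**2 + 3*k + 4).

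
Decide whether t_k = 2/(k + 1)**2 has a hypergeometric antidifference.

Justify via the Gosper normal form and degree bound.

Ratio r(k) = (k + 1)**2/(k + 2)**2.
Gosper form: A/B · C(k+1)/C(k) with A=k**2 + 2*k + 1, B=k**2 + 4*k + 4, C=1.
Set up (k**2 + 2*k + 1)·f(k+1) − (k**2 + 2*k + 1)·f(k) − (1) = 0.
d = 0 from the (2,2,0) case.
Write f(k) = c0. Then LHS − RHS = -1, requiring -1 = 0: contradictory. No certificate.

No — t_k has no hypergeometric antidifference.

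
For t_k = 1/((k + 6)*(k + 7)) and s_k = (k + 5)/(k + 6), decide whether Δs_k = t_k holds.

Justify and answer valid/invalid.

Valid — Δs_k = t_k.

s_(k+1) = (k + 6)/(k + 7)
s_(k+1) − s_k = 1/(k**2 + 13*k + 42)
(s_(k+1) − s_k) − t_k = 0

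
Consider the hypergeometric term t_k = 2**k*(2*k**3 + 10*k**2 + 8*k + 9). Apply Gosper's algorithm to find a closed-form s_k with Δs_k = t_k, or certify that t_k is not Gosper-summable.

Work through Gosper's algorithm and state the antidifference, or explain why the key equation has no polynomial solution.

Ratio r(k) = 2*(2*k**3 + 16*k**2 + 34*k + 29)/(2*k**3 + 10*k**2 + 8*k + 9).
Factor: A=2; B=1; C=k**3 + 5*k**2 + 4*k + 9/2.
Key eq: (2)·f(k+1) = (1)·f(k) + (k**3 + 5*k**2 + 4*k + 9/2).
From deg A=0, deg B=0, deg C=3: d=3.
Solving with deg f ≤ 3: f(k) = (2*k**3 - 2*k**2 + 4*k + 1)/2.
So s_k = (B(k−1)f/C)·t_k = ((2*k**3 - 2*k**2 + 4*k + 1)/(2*k**3 + 10*k**2 + 8*k + 9))·t_k = 2**k*(2*k**3 - 2*k**2 + 4*k + 1).
s_(k+1) − s_k = 2**k*(2*k**3 + 10*k**2 + 8*k + 9) = t_k.

s_k = 2**k*(2*k**3 - 2*k**2 + 4*k + 1)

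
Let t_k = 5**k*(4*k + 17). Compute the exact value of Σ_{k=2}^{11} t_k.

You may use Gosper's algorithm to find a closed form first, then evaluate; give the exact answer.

Σ = 3662109250

The ratio is 5*(4*k + 21)/(4*k + 17).
Factor: A=5; B=1; C=k + 17/4.
f must satisfy (5)·f(k+1) − (1)·f(k) = k + 17/4.
From deg A=0, deg B=0, deg C=1: d=1.
A polynomial solution: f(k) = (k + 3)/4.
Get s_k = R·t_k = 5**k*(k + 3) with R(k) = B(k−1)f(k)/C(k) = (k + 3)/(4*k + 17).
Δs = 5**k*(4*k + 17), as required.
Sum = s_(12) − s_(2); s_(12) = 3662109375, s_(2) = 125 ⇒ 3662109250.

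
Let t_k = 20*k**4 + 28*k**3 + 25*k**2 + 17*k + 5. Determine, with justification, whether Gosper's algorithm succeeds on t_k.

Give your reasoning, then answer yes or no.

Yes. s_k = k**2*(4*k**3 - 3*k**2 + k + 3).

The ratio is (20*k**4 + 108*k**3 + 229*k**2 + 231*k + 95)/(20*k**4 + 28*k**3 + 25*k**2 + 17*k + 5).
Take A(k)=1, B(k)=1, C(k)=k**4 + 7*k**3/5 + 5*k**2/4 + 17*k/20 + 1/4.
Solve (1)·f(k+1) − (1)·f(k) = k**4 + 7*k**3/5 + 5*k**2/4 + 17*k/20 + 1/4.
From deg A=0, deg B=0, deg C=4: d=5.
Solving with deg f ≤ 5: f(k) = k**2*(4*k**3 - 3*k**2 + k + 3)/20.
R(k) = B(k−1)·f(k)/C(k) = k**2*(4*k**3 - 3*k**2 + k + 3)/(20*k**4 + 28*k**3 + 25*k**2 + 17*k + 5); s_k = R·t_k = k**2*(4*k**3 - 3*k**2 + k + 3).
Verify: 20*k**4 + 28*k**3 + 25*k**2 + 17*k + 5 matches t_k.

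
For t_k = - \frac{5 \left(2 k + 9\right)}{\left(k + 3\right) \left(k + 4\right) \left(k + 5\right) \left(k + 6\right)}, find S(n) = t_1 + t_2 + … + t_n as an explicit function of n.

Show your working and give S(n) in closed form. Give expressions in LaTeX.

S(n) = \frac{5 n \left(- n - 10\right)}{24 \left(n^{2} + 10 n + 24\right)}

t_(k+1)/t_k = (k + 3)*(2*k + 11)/((k + 7)*(2*k + 9)).
Gosper form: A/B · C(k+1)/C(k) with A=k + 3, B=k + 7, C=k + 9/2.
Key eq: (k + 3)·f(k+1) = (k + 6)·f(k) + (k + 9/2).
From deg A=1, deg B=1, deg C=1: d=3.
Match coefficients ⇒ f(k) = k*(k + 4)*(k + 8)/30.
R(k) = B(k−1)·f(k)/C(k) = k*(k + 4)*(k + 6)*(k + 8)/(15*(2*k + 9)); s_k = R·t_k = k*(-k - 8)/(3*(k**2 + 8*k + 15)).
Verify: 5*(-2*k - 9)/(k**4 + 18*k**3 + 119*k**2 + 342*k + 360) matches t_k.
s_(n+1) = (-n**2 - 10*n - 9)/(3*(n**2 + 10*n + 24)) and s_(1) = -1/8, so S(n) = 5*n*(-n - 10)/(24*(n**2 + 10*n + 24)).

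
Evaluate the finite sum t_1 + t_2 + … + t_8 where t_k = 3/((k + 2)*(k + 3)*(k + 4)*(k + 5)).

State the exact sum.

Compute t_(k+1)/t_k: get (k + 2)/(k + 6).
Factor: A=k + 2; B=k + 6; C=1.
Key eq: (k + 2)·f(k+1) = (k + 5)·f(k) + (1).
Degrees (1,1,0) ⇒ d ≤ 3.
Solving with deg f ≤ 3: f(k) = k*(k**2 + 9*k + 26)/72.
Then R = B(k−1)f/C = k*(k + 5)*(k**2 + 9*k + 26)/72, so s_k = R(k)·t_k = k*(k**2 + 9*k + 26)/(24*(k + 2)*(k + 3)*(k + 4)).
s_(k+1) − s_k = 3/(k**4 + 14*k**3 + 71*k**2 + 154*k + 120) = t_k.
Evaluate s at k=9 and k=1: 47/1144 and 1/40; difference 23/1430.

Σ = 23/1430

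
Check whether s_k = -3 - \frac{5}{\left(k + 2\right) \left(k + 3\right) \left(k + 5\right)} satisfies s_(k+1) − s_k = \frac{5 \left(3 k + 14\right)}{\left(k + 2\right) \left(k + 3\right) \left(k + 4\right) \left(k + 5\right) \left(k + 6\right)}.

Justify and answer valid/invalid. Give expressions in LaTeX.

s_(k+1) = -3 - 5/((k + 3)*(k + 4)*(k + 6))
s_(k+1) − s_k = 5*(3*k + 14)/(k**5 + 20*k**4 + 155*k**3 + 580*k**2 + 1044*k + 720)
(s_(k+1) − s_k) − t_k = 0

valid; difference matches t_k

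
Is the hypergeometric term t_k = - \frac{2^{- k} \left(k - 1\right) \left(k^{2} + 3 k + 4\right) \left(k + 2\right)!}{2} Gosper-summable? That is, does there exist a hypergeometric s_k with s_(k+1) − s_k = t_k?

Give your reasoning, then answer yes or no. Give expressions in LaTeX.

Yes. s_k = 2^{- k} \left(- k^{2} + k + 4\right) \left(k + 2\right)!.

t_(k+1)/t_k = k*(k + 3)*(3*k + (k + 1)**2 + 7)/(2*(k - 1)*(k**2 + 3*k + 4)).
Factor: A=k/2 + 3/2; B=1; C=k**3 + 2*k**2 + k - 4.
Solve (k/2 + 3/2)·f(k+1) − (1)·f(k) = k**3 + 2*k**2 + k - 4.
deg f ≤ 2 (via 1,0,3).
Solve for f: f(k) = 2*(k**2 - k - 4) (degree 2 ≤ 2).
R(k) = B(k−1)·f(k)/C(k) = 2*(k**2 - k - 4)/((k - 1)*(k**2 + 3*k + 4)); s_k = R·t_k = (-k**2 + k + 4)*factorial(k + 2)/2**k.
Check: Δs_k = -(k - 1)*(k**2 + 3*k + 4)*factorial(k + 2)/(2*2**k). ✓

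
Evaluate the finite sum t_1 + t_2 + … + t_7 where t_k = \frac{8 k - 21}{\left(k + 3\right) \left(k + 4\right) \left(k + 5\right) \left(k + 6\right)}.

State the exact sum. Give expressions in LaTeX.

Σ = -49/5720

t_(k+1)/t_k = (k + 3)*(8*k - 13)/((k + 7)*(8*k - 21)).
A = k + 3, B = k + 7, C = k - 21/8.
Key eq: (k + 3)·f(k+1) = (k + 6)·f(k) + (k - 21/8).
deg f ≤ 3 (via 1,1,1).
Coefficient equations give f(k) = -k*(k**2 + 12*k + 127)/160.
Certificate R = B(k−1)f/C = -k*(k + 6)*(k**2 + 12*k + 127)/(20*(8*k - 21)) gives s_k = k*(-k**2 - 12*k - 127)/(20*(k + 3)*(k + 4)*(k + 5)).
s_(k+1) − s_k = (8*k - 21)/(k**4 + 18*k**3 + 119*k**2 + 342*k + 360) = t_k.
Evaluate s at k=8 and k=1: -287/4290 and -7/120; difference -49/5720.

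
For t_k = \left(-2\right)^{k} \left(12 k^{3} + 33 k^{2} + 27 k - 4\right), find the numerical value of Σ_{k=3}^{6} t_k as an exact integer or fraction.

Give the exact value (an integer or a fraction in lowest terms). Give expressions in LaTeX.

The ratio is 2*(-12*k**3 - 69*k**2 - 129*k - 68)/(12*k**3 + 33*k**2 + 27*k - 4).
So A=-2 and B=1, with C=k**3 + 11*k**2/4 + 9*k/4 - 1/3.
Key eq: (-2)·f(k+1) = (1)·f(k) + (k**3 + 11*k**2/4 + 9*k/4 - 1/3).
deg f ≤ 3 (via 0,0,3).
Coefficient equations give f(k) = -(k - 1)*(4*k**2 + 7*k + 4)/12.
Certificate R = B(k−1)f/C = -(k - 1)*(4*k**2 + 7*k + 4)/(12*k**3 + 33*k**2 + 27*k - 4) gives s_k = (-2)**k*(-4*k**3 - 3*k**2 + 3*k + 4).
Δs = (-2)**k*(12*k**3 + 33*k**2 + 27*k - 4), as required.
Evaluate s at k=7 and k=3: 191232 and 976; difference 190256.

Σ = 190256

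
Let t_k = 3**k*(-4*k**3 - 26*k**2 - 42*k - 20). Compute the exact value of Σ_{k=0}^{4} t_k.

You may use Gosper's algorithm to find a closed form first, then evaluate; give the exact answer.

Σ = -85292

Compute t_(k+1)/t_k: get 3*(2*k**3 + 19*k**2 + 53*k + 46)/(2*k**3 + 13*k**2 + 21*k + 10).
A = 3, B = 1, C = k**3 + 13*k**2/2 + 21*k/2 + 5.
Key eq: (3)·f(k+1) = (1)·f(k) + (k**3 + 13*k**2/2 + 21*k/2 + 5).
deg f ≤ 3 (via 0,0,3).
Solve for f: f(k) = (2*k**3 + 4*k**2 + 1)/4 (degree 3 ≤ 3).
Then R = B(k−1)f/C = (2*k**3 + 4*k**2 + 1)/(2*(k + 1)*(2*k**2 + 11*k + 10)), so s_k = R(k)·t_k = 3**k*(-2*k**3 - 4*k**2 - 1).
Verify: 3**k*(-4*k**3 - 26*k**2 - 42*k - 20) matches t_k.
Σ_(k=0)^(4) t_k = s_(5) − s_(0) = -85293 − (-1) = -85292.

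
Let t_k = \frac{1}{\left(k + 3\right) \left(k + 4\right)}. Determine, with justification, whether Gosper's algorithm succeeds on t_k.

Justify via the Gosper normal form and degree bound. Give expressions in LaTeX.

Yes. s_k = \frac{k}{3 \left(k + 3\right)}.

Compute t_(k+1)/t_k: get (k + 3)/(k + 5).
Take A(k)=k + 3, B(k)=k + 5, C(k)=1.
Set up (k + 3)·f(k+1) − (k + 4)·f(k) − (1) = 0.
d = 1 from the (1,1,0) case.
Solving with deg f ≤ 1: f(k) = k/3.
Get s_k = R·t_k = k/(3*(k + 3)) with R(k) = B(k−1)f(k)/C(k) = k*(k + 4)/3.
Check: Δs_k = 1/(k**2 + 7*k + 12). ✓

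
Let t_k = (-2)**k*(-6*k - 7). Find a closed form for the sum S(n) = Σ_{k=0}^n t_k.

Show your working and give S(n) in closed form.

t_(k+1)/t_k = 2*(-6*k - 13)/(6*k + 7).
Gosper form: A/B · C(k+1)/C(k) with A=-2, B=1, C=k + 7/6.
Need (-2)·f(k+1) − (1)·f(k) = k + 7/6.
deg f ≤ 1 (via 0,0,1).
Match coefficients ⇒ f(k) = -(2*k + 1)/6.
Certificate R = B(k−1)f/C = -(2*k + 1)/(6*k + 7) gives s_k = (-2)**k*(2*k + 1).
Δs = (-2)**k*(-6*k - 7), as required.
Telescope: S(n) = s_(n+1) − s_(0) = (-2)**(n + 1)*(2*n + 3) − (1) = -4*(-2)**n*n - 6*(-2)**n - 1.

S(n) = -4*(-2)**n*n - 6*(-2)**n - 1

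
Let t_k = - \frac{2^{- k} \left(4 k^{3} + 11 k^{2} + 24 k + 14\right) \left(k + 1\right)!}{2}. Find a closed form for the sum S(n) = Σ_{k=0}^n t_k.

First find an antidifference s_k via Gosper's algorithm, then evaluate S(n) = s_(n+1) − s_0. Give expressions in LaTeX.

The ratio is (4*k**4 + 31*k**3 + 104*k**2 + 169*k + 106)/(2*(4*k**3 + 11*k**2 + 24*k + 14)).
Normal form (A,B,C) = (k/2 + 1, 1, k**3 + 11*k**2/4 + 6*k + 7/2).
Set up (k/2 + 1)·f(k+1) − (1)·f(k) − (k**3 + 11*k**2/4 + 6*k + 7/2) = 0.
Degrees (1,0,3) ⇒ d ≤ 2.
Match coefficients ⇒ f(k) = (4*k**2 + 3*k + 1)/2.
Get s_k = R·t_k = -(4*k**2 + 3*k + 1)*factorial(k + 1)/2**k with R(k) = B(k−1)f(k)/C(k) = 2*(4*k**2 + 3*k + 1)/(4*k**3 + 11*k**2 + 24*k + 14).
Verify: -(4*k**3 + 11*k**2 + 24*k + 14)*factorial(k + 1)/(2*2**k) matches t_k.
Evaluate: s_(n+1) = -2**(-n - 1)*(4*n**2 + 11*n + 8)*factorial(n + 2); subtract s_(0) = -1 ⇒ S(n) = 2**(-n - 1)*(2**(n + 1) - 4*n**4*factorial(n) - 23*n**3*factorial(n) - 49*n**2*factorial(n) - 46*n*factorial(n) - 16*factorial(n)).

S(n) = 2^{- n - 1} \left(2^{n + 1} - 4 n^{4} n! - 23 n^{3} n! - 49 n^{2} n! - 46 n n! - 16 n!\right)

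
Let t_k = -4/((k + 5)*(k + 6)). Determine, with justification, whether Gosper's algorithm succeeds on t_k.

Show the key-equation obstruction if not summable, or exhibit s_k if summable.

Yes. s_k = -4*k/(5*k + 25).

The ratio is (k + 5)/(k + 7).
So A=k + 5 and B=k + 7, with C=1.
f must satisfy (k + 5)·f(k+1) − (k + 6)·f(k) = 1.
From deg A=1, deg B=1, deg C=0: d=1.
Solve for f: f(k) = k/5 (degree 1 ≤ 1).
R(k) = B(k−1)·f(k)/C(k) = k*(k + 6)/5; s_k = R·t_k = -4*k/(5*k + 25).
s_(k+1) − s_k = -4/(k**2 + 11*k + 30) = t_k.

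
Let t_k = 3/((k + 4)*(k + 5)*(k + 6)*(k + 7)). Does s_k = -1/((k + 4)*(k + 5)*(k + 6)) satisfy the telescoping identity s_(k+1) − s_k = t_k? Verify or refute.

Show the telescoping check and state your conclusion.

valid; difference matches t_k

s_(k+1) = -1/((k + 5)*(k + 6)*(k + 7))
s_(k+1) − s_k = 3/((k + 4)*(k + 5)*(k + 6)*(k + 7))
(s_(k+1) − s_k) − t_k = 0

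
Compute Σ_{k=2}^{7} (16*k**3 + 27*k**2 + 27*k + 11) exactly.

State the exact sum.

The ratio is (16*k**3 + 75*k**2 + 129*k + 81)/(16*k**3 + 27*k**2 + 27*k + 11).
Take A(k)=1, B(k)=1, C(k)=k**3 + 27*k**2/16 + 27*k/16 + 11/16.
Set up (1)·f(k+1) − (1)·f(k) − (k**3 + 27*k**2/16 + 27*k/16 + 11/16) = 0.
Bound: deg f ≤ 4.
Match coefficients ⇒ f(k) = k*(4*k**3 + k**2 + 4*k + 2)/16.
Then R = B(k−1)f/C = k*(4*k**3 + k**2 + 4*k + 2)/((16*k + 11)*(k**2 + k + 1)), so s_k = R(k)·t_k = k*(4*k**3 + k**2 + 4*k + 2).
Verify: 16*k**3 + 27*k**2 + 27*k + 11 matches t_k.
Telescoping: Σ = s_(8) − s_(2) = 17168 − (92) = 17076.

Σ = 17076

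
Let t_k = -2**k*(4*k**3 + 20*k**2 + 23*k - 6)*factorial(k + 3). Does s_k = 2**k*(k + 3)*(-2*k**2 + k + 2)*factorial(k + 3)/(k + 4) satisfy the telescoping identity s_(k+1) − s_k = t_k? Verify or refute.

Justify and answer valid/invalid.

s_(k+1) = -2**(k + 1)*(k + 4)*(2*k**2 + 3*k - 1)*factorial(k + 4)/(k + 5)
s_(k+1) − s_k = -2**k*(4*k**5 + 52*k**4 + 247*k**3 + 500*k**2 + 319*k - 98)*factorial(k + 3)/((k + 4)*(k + 5))
(s_(k+1) − s_k) − t_k = 2**k*(4*k**4 + 36*k**3 + 101*k**2 + 87*k - 22)*factorial(k + 3)/((k + 4)*(k + 5))

Invalid: residual 2**k*(4*k**4 + 36*k**3 + 101*k**2 + 87*k - 22)*factorial(k + 3)/((k + 4)*(k + 5)) ≠ 0.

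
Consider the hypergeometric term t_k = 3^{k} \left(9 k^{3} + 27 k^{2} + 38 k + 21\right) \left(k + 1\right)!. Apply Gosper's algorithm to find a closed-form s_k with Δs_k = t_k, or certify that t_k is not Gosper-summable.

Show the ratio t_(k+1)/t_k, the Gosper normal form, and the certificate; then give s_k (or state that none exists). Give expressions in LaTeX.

Compute t_(k+1)/t_k: get 3*(9*k**4 + 72*k**3 + 227*k**2 + 333*k + 190)/(9*k**3 + 27*k**2 + 38*k + 21).
So A=3*k + 6 and B=1, with C=k**3 + 3*k**2 + 38*k/9 + 7/3.
Need (3*k + 6)·f(k+1) − (1)·f(k) = k**3 + 3*k**2 + 38*k/9 + 7/3.
Degrees (1,0,3) ⇒ d ≤ 2.
Solving with deg f ≤ 2: f(k) = (3*k**2 - 2*k + 3)/9.
So s_k = (B(k−1)f/C)·t_k = ((3*k**2 - 2*k + 3)/(9*k**3 + 27*k**2 + 38*k + 21))·t_k = 3**k*(3*k**2 - 2*k + 3)*factorial(k + 1).
s_(k+1) − s_k = 3**k*(9*k**3 + 27*k**2 + 38*k + 21)*factorial(k + 1) = t_k.

s_k = 3^{k} \left(3 k^{2} - 2 k + 3\right) \left(k + 1\right)!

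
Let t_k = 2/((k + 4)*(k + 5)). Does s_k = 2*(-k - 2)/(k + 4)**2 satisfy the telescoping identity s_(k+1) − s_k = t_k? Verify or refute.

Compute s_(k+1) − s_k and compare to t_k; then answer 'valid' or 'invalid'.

Invalid: residual 4*(-2*k - 9)/(k**4 + 18*k**3 + 121*k**2 + 360*k + 400) ≠ 0.

s_(k+1) = 2*(-k - 3)/(k + 5)**2
s_(k+1) − s_k = 2*(k**2 + 5*k + 2)/(k**4 + 18*k**3 + 121*k**2 + 360*k + 400)
(s_(k+1) − s_k) − t_k = 4*(-2*k - 9)/(k**4 + 18*k**3 + 121*k**2 + 360*k + 400)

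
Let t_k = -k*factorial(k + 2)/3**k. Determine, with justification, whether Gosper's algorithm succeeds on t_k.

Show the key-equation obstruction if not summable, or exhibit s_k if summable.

Yes. s_k = -3**(1 - k)*factorial(k + 2).

Ratio r(k) = (k + 1)*(k + 3)/(3*k).
Factor: A=k/3 + 1; B=1; C=k.
Need (k/3 + 1)·f(k+1) − (1)·f(k) = k.
From deg A=1, deg B=0, deg C=1: d=0.
A polynomial solution: f(k) = 3.
Certificate R = B(k−1)f/C = 3/k gives s_k = -3**(1 - k)*factorial(k + 2).
Verify: -k*factorial(k + 2)/3**k matches t_k.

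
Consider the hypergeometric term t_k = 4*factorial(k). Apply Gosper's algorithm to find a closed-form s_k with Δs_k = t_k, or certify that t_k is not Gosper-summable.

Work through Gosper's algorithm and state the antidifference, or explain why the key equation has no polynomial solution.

t_(k+1)/t_k = k + 1.
Take A(k)=k + 1, B(k)=1, C(k)=1.
Solve (k + 1)·f(k+1) − (1)·f(k) = 1.
Degrees (1,0,0) ⇒ d ≤ -1.
d = -1 < 0 ⇒ no nonzero polynomial f; not summable.

none — t_k is not Gosper-summable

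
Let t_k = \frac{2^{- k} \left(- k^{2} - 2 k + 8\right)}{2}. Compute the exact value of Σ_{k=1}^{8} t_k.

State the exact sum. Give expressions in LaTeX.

Σ = -199/256

t_(k+1)/t_k = (k**2 + 4*k - 5)/(2*(k**2 + 2*k - 8)).
Take A(k)=1/2, B(k)=1, C(k)=k**2 + 2*k - 8.
f must satisfy (1/2)·f(k+1) − (1)·f(k) = k**2 + 2*k - 8.
Degrees (0,0,2) ⇒ d ≤ 2.
Coefficient equations give f(k) = -2*(k**2 + 4*k - 3).
R(k) = B(k−1)·f(k)/C(k) = -2*(k**2 + 4*k - 3)/((k - 2)*(k + 4)); s_k = R·t_k = (k**2 + 4*k - 3)/2**k.
Δs = (-k**2 - 2*k + 8)/(2*2**k), as required.
Sum = s_(9) − s_(1); s_(9) = 57/256, s_(1) = 1 ⇒ -199/256.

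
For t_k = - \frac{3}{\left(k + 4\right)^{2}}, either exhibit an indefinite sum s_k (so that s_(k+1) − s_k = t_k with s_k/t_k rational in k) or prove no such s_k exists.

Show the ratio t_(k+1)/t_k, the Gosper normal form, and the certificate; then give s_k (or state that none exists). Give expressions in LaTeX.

r(k) = (k + 4)**2/(k + 5)**2 after simplifying.
Take A(k)=k**2 + 8*k + 16, B(k)=k**2 + 10*k + 25, C(k)=1.
Need (k**2 + 8*k + 16)·f(k+1) − (k**2 + 8*k + 16)·f(k) = 1.
Degrees (2,2,0) ⇒ d ≤ 0.
Generic f = c0 gives residual -1; -1 = 0 cannot hold, so t_k is not Gosper-summable.

none (Gosper's algorithm certifies no s_k)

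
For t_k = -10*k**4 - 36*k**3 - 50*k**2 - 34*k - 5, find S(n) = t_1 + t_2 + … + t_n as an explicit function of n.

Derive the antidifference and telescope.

S(n) = n*(-2*n**4 - 14*n**3 - 38*n**2 - 51*n - 30)

Ratio r(k) = (10*k**4 + 76*k**3 + 218*k**2 + 282*k + 135)/(10*k**4 + 36*k**3 + 50*k**2 + 34*k + 5).
A = 1, B = 1, C = k**4 + 18*k**3/5 + 5*k**2 + 17*k/5 + 1/2.
Solve (1)·f(k+1) − (1)·f(k) = k**4 + 18*k**3/5 + 5*k**2 + 17*k/5 + 1/2.
Bound: deg f ≤ 5.
Coefficient equations give f(k) = k*(2*k**4 + 4*k**3 + 2*k**2 + k - 4)/10.
Get s_k = R·t_k = k*(-2*k**4 - 4*k**3 - 2*k**2 - k + 4) with R(k) = B(k−1)f(k)/C(k) = k*(2*k**4 + 4*k**3 + 2*k**2 + k - 4)/(10*k**4 + 36*k**3 + 50*k**2 + 34*k + 5).
Δs = -10*k**4 - 36*k**3 - 50*k**2 - 34*k - 5, as required.
s_(n+1) = -2*n**5 - 14*n**4 - 38*n**3 - 51*n**2 - 30*n - 5 and s_(1) = -5, so S(n) = n*(-2*n**4 - 14*n**3 - 38*n**2 - 51*n - 30).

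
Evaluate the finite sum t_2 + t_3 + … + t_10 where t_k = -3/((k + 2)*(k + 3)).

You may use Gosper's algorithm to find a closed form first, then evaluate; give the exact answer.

Σ = -27/52

t_(k+1)/t_k = (k + 2)/(k + 4).
Take A(k)=k + 2, B(k)=k + 4, C(k)=1.
Solve (k + 2)·f(k+1) − (k + 3)·f(k) = 1.
From deg A=1, deg B=1, deg C=0: d=1.
A polynomial solution: f(k) = k/2.
Get s_k = R·t_k = -3*k/(2*k + 4) with R(k) = B(k−1)f(k)/C(k) = k*(k + 3)/2.
Check: Δs_k = -3/(k**2 + 5*k + 6). ✓
Evaluate s at k=11 and k=2: -33/26 and -3/4; difference -27/52.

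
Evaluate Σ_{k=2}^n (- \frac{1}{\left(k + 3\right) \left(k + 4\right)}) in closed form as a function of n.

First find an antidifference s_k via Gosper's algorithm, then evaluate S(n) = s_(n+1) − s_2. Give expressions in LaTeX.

S(n) = \frac{1 - n}{5 \left(n + 4\right)}

Compute t_(k+1)/t_k: get (k + 3)/(k + 5).
Normal form (A,B,C) = (k + 3, k + 5, 1).
Solve (k + 3)·f(k+1) − (k + 4)·f(k) = 1.
deg f ≤ 1 (via 1,1,0).
Solve for f: f(k) = k/3 (degree 1 ≤ 1).
So s_k = (B(k−1)f/C)·t_k = (k*(k + 4)/3)·t_k = -k/(3*k + 9).
Verify: -1/(k**2 + 7*k + 12) matches t_k.
Evaluate: s_(n+1) = (-n - 1)/(3*(n + 4)); subtract s_(2) = -2/15 ⇒ S(n) = (1 - n)/(5*(n + 4)).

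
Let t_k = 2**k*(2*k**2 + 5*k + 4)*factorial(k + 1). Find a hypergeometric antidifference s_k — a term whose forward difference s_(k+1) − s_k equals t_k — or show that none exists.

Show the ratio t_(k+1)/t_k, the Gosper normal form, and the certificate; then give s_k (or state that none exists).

s_k = 2**k*k*factorial(k + 1)

Compute t_(k+1)/t_k: get 2*(2*k**3 + 13*k**2 + 29*k + 22)/(2*k**2 + 5*k + 4).
Gosper form: A/B · C(k+1)/C(k) with A=2*k + 4, B=1, C=k**2 + 5*k/2 + 2.
Key eq: (2*k + 4)·f(k+1) = (1)·f(k) + (k**2 + 5*k/2 + 2).
Bound: deg f ≤ 1.
A polynomial solution: f(k) = k/2.
So s_k = (B(k−1)f/C)·t_k = (k/(2*k**2 + 5*k + 4))·t_k = 2**k*k*factorial(k + 1).
s_(k+1) − s_k = 2**k*(2*k**2 + 5*k + 4)*factorial(k + 1) = t_k.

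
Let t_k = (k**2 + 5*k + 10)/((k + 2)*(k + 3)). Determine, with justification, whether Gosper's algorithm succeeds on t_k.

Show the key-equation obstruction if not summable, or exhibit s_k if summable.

The ratio is (k + 2)*(5*k + (k + 1)**2 + 15)/((k + 4)*(k**2 + 5*k + 10)).
Normal form (A,B,C) = (k + 2, k + 4, k**2 + 5*k + 10).
Key eq: (k + 2)·f(k+1) = (k + 3)·f(k) + (k**2 + 5*k + 10).
From deg A=1, deg B=1, deg C=2: d=2.
Solving with deg f ≤ 2: f(k) = k*(k + 4).
So s_k = (B(k−1)f/C)·t_k = (k*(k + 3)*(k + 4)/(k**2 + 5*k + 10))·t_k = k*(k + 4)/(k + 2).
Verify: (k**2 + 5*k + 10)/(k**2 + 5*k + 6) matches t_k.

Yes. s_k = k*(k + 4)/(k + 2).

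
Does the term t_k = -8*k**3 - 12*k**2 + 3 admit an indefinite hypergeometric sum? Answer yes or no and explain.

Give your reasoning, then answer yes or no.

r(k) = (8*(k + 1)**3 + 12*(k + 1)**2 - 3)/(8*k**3 + 12*k**2 - 3) after simplifying.
So A=1 and B=1, with C=k**3 + 3*k**2/2 - 3/8.
Key eq: (1)·f(k+1) = (1)·f(k) + (k**3 + 3*k**2/2 - 3/8).
deg f ≤ 4 (via 0,0,3).
A polynomial solution: f(k) = k*(2*k**3 - 4*k - 1)/8.
R(k) = B(k−1)·f(k)/C(k) = k*(2*k**3 - 4*k - 1)/(8*k**3 + 12*k**2 - 3); s_k = R·t_k = k*(-2*k**3 + 4*k + 1).
Check: Δs_k = -8*k**3 - 12*k**2 + 3. ✓

Yes. s_k = k*(-2*k**3 + 4*k + 1).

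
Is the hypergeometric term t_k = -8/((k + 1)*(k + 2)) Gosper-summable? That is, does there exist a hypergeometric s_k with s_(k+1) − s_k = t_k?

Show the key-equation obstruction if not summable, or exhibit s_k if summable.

Yes. s_k = -8*k/(k + 1).

Step 1: r(k) = (k + 1)/(k + 3).
Take A(k)=k + 1, B(k)=k + 3, C(k)=1.
Need (k + 1)·f(k+1) − (k + 2)·f(k) = 1.
d = 1 from the (1,1,0) case.
A polynomial solution: f(k) = k.
Certificate R = B(k−1)f/C = k*(k + 2) gives s_k = -8*k/(k + 1).
s_(k+1) − s_k = -8/(k**2 + 3*k + 2) = t_k.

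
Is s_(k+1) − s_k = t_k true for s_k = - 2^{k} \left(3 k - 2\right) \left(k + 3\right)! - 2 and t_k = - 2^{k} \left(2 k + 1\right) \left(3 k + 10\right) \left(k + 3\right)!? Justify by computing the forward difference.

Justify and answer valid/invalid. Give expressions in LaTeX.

s_(k+1) = -2**(k + 1)*(3*k + 1)*factorial(k + 4) - 2
s_(k+1) − s_k = -2**k*(2*k + 1)*(3*k + 10)*factorial(k + 3)
(s_(k+1) − s_k) − t_k = 0

valid; difference matches t_k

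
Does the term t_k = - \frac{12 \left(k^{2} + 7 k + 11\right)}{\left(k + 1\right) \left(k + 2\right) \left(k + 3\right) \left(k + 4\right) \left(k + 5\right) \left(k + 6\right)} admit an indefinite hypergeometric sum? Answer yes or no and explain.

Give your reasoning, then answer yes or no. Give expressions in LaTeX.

Yes. s_k = \frac{4 k \left(- k^{2} - 9 k - 23\right)}{15 \left(k^{3} + 9 k^{2} + 23 k + 15\right)}.

Ratio r(k) = (k + 1)*(7*k + (k + 1)**2 + 18)/((k + 7)*(k**2 + 7*k + 11)).
So A=k + 1 and B=k + 7, with C=k**2 + 7*k + 11.
Solve (k + 1)·f(k+1) − (k + 6)·f(k) = k**2 + 7*k + 11.
deg f ≤ 5 (via 1,1,2).
Coefficient equations give f(k) = k*(k + 2)*(k + 4)*(k**2 + 9*k + 23)/45.
Then R = B(k−1)f/C = k*(k + 2)*(k + 4)*(k + 6)*(k**2 + 9*k + 23)/(45*(k**2 + 7*k + 11)), so s_k = R(k)·t_k = 4*k*(-k**2 - 9*k - 23)/(15*(k**3 + 9*k**2 + 23*k + 15)).
Check: Δs_k = 12*(-k**2 - 7*k - 11)/(k**6 + 21*k**5 + 175*k**4 + 735*k**3 + 1624*k**2 + 1764*k + 720). ✓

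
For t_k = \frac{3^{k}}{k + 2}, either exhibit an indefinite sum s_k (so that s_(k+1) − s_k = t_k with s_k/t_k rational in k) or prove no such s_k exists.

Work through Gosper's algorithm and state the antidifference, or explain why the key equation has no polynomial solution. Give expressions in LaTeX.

Compute t_(k+1)/t_k: get 3*(k + 2)/(k + 3).
Factor: A=3*k + 6; B=k + 3; C=1.
f must satisfy (3*k + 6)·f(k+1) − (k + 2)·f(k) = 1.
From deg A=1, deg B=1, deg C=0: d=-1.
d = -1 < 0 ⇒ no nonzero polynomial f; not summable.

none — t_k is not Gosper-summable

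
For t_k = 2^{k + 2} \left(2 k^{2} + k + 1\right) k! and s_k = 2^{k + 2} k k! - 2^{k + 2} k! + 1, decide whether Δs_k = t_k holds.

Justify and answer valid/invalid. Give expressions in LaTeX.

Valid: the claim telescopes to t_k.

s_(k+1) = 2**(k + 3)*k**2*factorial(k) + 2**(k + 3)*k*factorial(k) + 1
s_(k+1) − s_k = 2**(k + 2)*(2*k**2 + k + 1)*factorial(k)
(s_(k+1) − s_k) − t_k = 0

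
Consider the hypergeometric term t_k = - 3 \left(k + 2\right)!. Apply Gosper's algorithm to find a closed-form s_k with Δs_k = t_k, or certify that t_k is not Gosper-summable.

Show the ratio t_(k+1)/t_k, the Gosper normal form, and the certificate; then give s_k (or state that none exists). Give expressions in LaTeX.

Ratio r(k) = k + 3.
A = k + 3, B = 1, C = 1.
Set up (k + 3)·f(k+1) − (1)·f(k) − (1) = 0.
From deg A=1, deg B=0, deg C=0: d=-1.
deg f ≤ -1 is impossible — no certificate.

not Gosper-summable; s_k does not exist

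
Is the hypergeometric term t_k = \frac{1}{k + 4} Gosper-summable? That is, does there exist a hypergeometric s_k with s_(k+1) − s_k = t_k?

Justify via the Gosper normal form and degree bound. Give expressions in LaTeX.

Compute t_(k+1)/t_k: get (k + 4)/(k + 5).
Take A(k)=k + 4, B(k)=k + 5, C(k)=1.
Key eq: (k + 4)·f(k+1) = (k + 4)·f(k) + (1).
d = 0 from the (1,1,0) case.
Write f(k) = c0. Then LHS − RHS = -1, requiring -1 = 0: contradictory. No certificate.

No. Not Gosper-summable.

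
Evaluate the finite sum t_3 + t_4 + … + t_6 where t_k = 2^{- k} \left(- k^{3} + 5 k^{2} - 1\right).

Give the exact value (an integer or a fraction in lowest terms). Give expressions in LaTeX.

Σ = 157/64

Compute t_(k+1)/t_k: get ((k + 1)**3 - 5*(k + 1)**2 + 1)/(2*(k**3 - 5*k**2 + 1)).
Take A(k)=1/2, B(k)=1, C(k)=k**3 - 5*k**2 + 1.
Key eq: (1/2)·f(k+1) = (1)·f(k) + (k**3 - 5*k**2 + 1).
d = 3 from the (0,0,3) case.
Solving with deg f ≤ 3: f(k) = -2*(k**3 - 2*k**2 - k - 1).
Then R = B(k−1)f/C = -2*(k**3 - 2*k**2 - k - 1)/(k**3 - 5*k**2 + 1), so s_k = R(k)·t_k = 2**(1 - k)*(k**3 - 2*k**2 - k - 1).
Δs = (-k**3 + 5*k**2 - 1)/2**k, as required.
Sum = s_(7) − s_(3); s_(7) = 237/64, s_(3) = 5/4 ⇒ 157/64.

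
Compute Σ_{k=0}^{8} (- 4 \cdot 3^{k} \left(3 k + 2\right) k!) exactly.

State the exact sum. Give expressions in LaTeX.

Σ = -28570268156

Compute t_(k+1)/t_k: get 3*(k + 1)*(3*k + 5)/(3*k + 2).
Normal form (A,B,C) = (3*k + 3, 1, k + 2/3).
Solve (3*k + 3)·f(k+1) − (1)·f(k) = k + 2/3.
d = 0 from the (1,0,1) case.
Solving with deg f ≤ 0: f(k) = 1/3.
Certificate R = B(k−1)f/C = 1/(3*k + 2) gives s_k = -4*3**k*factorial(k).
Verify: -4*3**k*(3*k + 2)*factorial(k) matches t_k.
Evaluate s at k=9 and k=0: -28570268160 and -4; difference -28570268156.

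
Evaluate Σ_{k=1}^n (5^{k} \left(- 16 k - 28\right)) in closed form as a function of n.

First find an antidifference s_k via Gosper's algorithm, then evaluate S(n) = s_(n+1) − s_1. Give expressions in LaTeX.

Step 1: r(k) = 5*(4*k + 11)/(4*k + 7).
Normal form (A,B,C) = (5, 1, k + 7/4).
Need (5)·f(k+1) − (1)·f(k) = k + 7/4.
deg f ≤ 1 (via 0,0,1).
Match coefficients ⇒ f(k) = (2*k + 1)/8.
Get s_k = R·t_k = 5**k*(-4*k - 2) with R(k) = B(k−1)f(k)/C(k) = (2*k + 1)/(2*(4*k + 7)).
s_(k+1) − s_k = 5**k*(-16*k - 28) = t_k.
Telescope: S(n) = s_(n+1) − s_(1) = 5**(n + 1)*(-4*n - 6) − (-30) = -20*5**n*n - 30*5**n + 30.

S(n) = - 20 \cdot 5^{n} n - 30 \cdot 5^{n} + 30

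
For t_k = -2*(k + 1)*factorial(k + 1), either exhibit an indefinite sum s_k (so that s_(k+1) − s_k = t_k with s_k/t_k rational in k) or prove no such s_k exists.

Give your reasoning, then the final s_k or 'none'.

s_k = -2*factorial(k + 1)

The ratio is (k + 2)**2/(k + 1).
Normal form (A,B,C) = (k + 2, 1, k + 1).
f must satisfy (k + 2)·f(k+1) − (1)·f(k) = k + 1.
d = 0 from the (1,0,1) case.
Solving with deg f ≤ 0: f(k) = 1.
So s_k = (B(k−1)f/C)·t_k = (1/(k + 1))·t_k = -2*factorial(k + 1).
Check: Δs_k = -2*(k + 1)*factorial(k + 1). ✓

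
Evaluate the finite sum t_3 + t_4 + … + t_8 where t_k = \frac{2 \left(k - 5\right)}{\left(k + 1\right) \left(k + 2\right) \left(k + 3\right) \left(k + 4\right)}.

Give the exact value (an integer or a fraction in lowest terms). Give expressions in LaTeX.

Σ = -1/220

The ratio is (k - 4)*(k + 1)/((k - 5)*(k + 5)).
Normal form (A,B,C) = (k + 1, k + 5, k - 5).
Solve (k + 1)·f(k+1) − (k + 4)·f(k) = k - 5.
From deg A=1, deg B=1, deg C=1: d=3.
Match coefficients ⇒ f(k) = -k*(k**2 + 6*k + 13)/4.
So s_k = (B(k−1)f/C)·t_k = (-k*(k + 4)*(k**2 + 6*k + 13)/(4*(k - 5)))·t_k = k*(-k**2 - 6*k - 13)/(2*(k + 1)*(k + 2)*(k + 3)).
Δs = 2*(k - 5)/(k**4 + 10*k**3 + 35*k**2 + 50*k + 24), as required.
Telescoping: Σ = s_(9) − s_(3) = -111/220 − (-1/2) = -1/220.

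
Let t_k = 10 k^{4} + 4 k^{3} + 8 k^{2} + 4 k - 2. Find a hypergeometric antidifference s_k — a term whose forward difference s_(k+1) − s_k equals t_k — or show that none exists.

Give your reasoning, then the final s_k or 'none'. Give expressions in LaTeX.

r(k) = (5*k**4 + 22*k**3 + 40*k**2 + 36*k + 12)/(5*k**4 + 2*k**3 + 4*k**2 + 2*k - 1) after simplifying.
Gosper form: A/B · C(k+1)/C(k) with A=1, B=1, C=k**4 + 2*k**3/5 + 4*k**2/5 + 2*k/5 - 1/5.
Need (1)·f(k+1) − (1)·f(k) = k**4 + 2*k**3/5 + 4*k**2/5 + 2*k/5 - 1/5.
Bound: deg f ≤ 5.
A polynomial solution: f(k) = k*(2*k**4 - 4*k**3 + 4*k**2 - k - 3)/10.
Get s_k = R·t_k = k*(2*k**4 - 4*k**3 + 4*k**2 - k - 3) with R(k) = B(k−1)f(k)/C(k) = k*(2*k**4 - 4*k**3 + 4*k**2 - k - 3)/(2*(k**2 + 1)*(5*k**2 + 2*k - 1)).
s_(k+1) − s_k = 10*k**4 + 4*k**3 + 8*k**2 + 4*k - 2 = t_k.

s_k = k \left(2 k^{4} - 4 k^{3} + 4 k^{2} - k - 3\right)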